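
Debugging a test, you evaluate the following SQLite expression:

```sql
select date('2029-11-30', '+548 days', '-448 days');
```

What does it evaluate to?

2030-03-10

Applying '+548 days' to 2029-11-30: counting 548 days forward gives 2031-06-01.
Applying '-448 days' to 2031-06-01: counting 448 days back gives 2030-03-10.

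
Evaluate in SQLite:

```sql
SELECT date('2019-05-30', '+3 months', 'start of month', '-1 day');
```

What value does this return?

2019-07-31

Adding +3 months to 2019-05-30 gives 2019-08-30.
`start of month` rewinds 2019-08-30 to 2019-08-01.
Going back 1 day from 2019-08-01 reaches 2019-07-31 (last day of July, 31 days).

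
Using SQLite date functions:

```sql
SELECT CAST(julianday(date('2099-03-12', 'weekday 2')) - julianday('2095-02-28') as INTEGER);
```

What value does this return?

`weekday 2` advances to the next Tuesday; 2099-03-12 is a Thursday, so it moves forward to 2099-03-17.
0 days remain in February 2095 after the 28th (28 − 28).
Full months from March 2095 through February 2099 contribute their day counts.
Then 17 days into March 2099.
Total: 0 + 31 + 30 + 31 + 30 + 31 + 31 + 30 + 31 + 30 + 31 + 31 + 29 + 31 + 30 + 31 + 30 + 31 + 31 + 30 + 31 + 30 + 31 + 31 + 28 + 31 + 30 + 31 + 30 + 31 + 31 + 30 + 31 + 30 + 31 + 31 + 28 + 31 + 30 + 31 + 30 + 31 + 31 + 30 + 31 + 30 + 31 + 31 + 28 + 17 = 1478.

1478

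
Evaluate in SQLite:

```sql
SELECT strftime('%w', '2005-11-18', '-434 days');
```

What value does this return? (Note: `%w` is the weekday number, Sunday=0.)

5

First apply '-434 days': 2005-11-18 → 2004-09-10.
2004-09-10 is a Friday; with Sunday=0 that is 5.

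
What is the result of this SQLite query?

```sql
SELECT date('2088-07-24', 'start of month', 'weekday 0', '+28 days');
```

2088-08-01

`start of month` rewinds 2088-07-24 to 2088-07-01.
`weekday 0` advances to the next Sunday; 2088-07-01 is a Thursday, so it moves forward to 2088-07-04.
July 2088 has 31 days; 27 remain after the 4th, so 28 days reach 2088-08-01.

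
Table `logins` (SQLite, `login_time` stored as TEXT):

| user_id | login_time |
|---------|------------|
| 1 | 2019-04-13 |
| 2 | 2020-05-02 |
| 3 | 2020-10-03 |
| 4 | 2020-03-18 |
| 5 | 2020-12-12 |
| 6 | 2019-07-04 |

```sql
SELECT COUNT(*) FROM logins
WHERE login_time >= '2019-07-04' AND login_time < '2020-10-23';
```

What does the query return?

4

Rows in [2019-07-04, 2020-10-23): 2020-05-02, 2020-10-03, 2020-03-18, 2019-07-04 → 4 rows.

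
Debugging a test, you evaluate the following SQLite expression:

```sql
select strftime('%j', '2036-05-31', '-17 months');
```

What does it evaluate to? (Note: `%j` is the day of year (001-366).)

First apply '-17 months': 2036-05-31 → 2034-12-31.
Day-of-year for 2034-12-31: days since 2034-01-01 inclusive = 365, zero-padded to 365.

365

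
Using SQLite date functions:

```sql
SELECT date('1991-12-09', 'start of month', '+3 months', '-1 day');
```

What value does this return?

`start of month` rewinds 1991-12-09 to 1991-12-01.
Adding +3 months to 1991-12-01 gives 1992-03-01.
Going back 1 day from 1992-03-01 reaches 1992-02-29 (last day of February, 29 days).

1992-02-29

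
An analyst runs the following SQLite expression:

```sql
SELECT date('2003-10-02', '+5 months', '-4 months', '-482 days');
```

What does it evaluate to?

Adding +5 months to 2003-10-02 gives 2004-03-02.
Adding -4 months to 2004-03-02 gives 2003-11-02.
Applying '-482 days' to 2003-11-02: counting 482 days back gives 2002-07-08.

2002-07-08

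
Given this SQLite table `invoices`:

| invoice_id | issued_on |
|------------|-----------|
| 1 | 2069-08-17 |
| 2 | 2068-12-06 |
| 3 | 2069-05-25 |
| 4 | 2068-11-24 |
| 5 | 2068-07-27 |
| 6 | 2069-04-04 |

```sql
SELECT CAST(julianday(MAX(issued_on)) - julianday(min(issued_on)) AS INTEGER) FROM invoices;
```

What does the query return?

386

MIN = 2068-07-27, MAX = 2069-08-17.
4 days remain in July 2068 after the 27th (31 − 27).
Full months from August 2068 through July 2069 contribute their day counts.
Then 17 days into August 2069.
Total: 4 + 31 + 30 + 31 + 30 + 31 + 31 + 28 + 31 + 30 + 31 + 30 + 31 + 17 = 386.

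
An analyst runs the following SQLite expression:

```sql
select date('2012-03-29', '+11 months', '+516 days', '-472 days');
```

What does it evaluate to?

Adding +11 months to 2012-03-29 targets 2013-02-29. February 2013 has only 28 days, so SQLite normalizes the 1-day overflow forward to 2013-03-01.
Applying '+516 days' to 2013-03-01: counting 516 days forward gives 2014-07-30.
Applying '-472 days' to 2014-07-30: counting 472 days back gives 2013-04-14.

2013-04-14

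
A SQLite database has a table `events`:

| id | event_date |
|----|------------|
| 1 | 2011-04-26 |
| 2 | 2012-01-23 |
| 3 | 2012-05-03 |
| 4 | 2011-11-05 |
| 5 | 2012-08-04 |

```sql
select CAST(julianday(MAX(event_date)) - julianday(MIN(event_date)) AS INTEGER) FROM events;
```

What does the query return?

466

MIN = 2011-04-26, MAX = 2012-08-04.
4 days remain in April 2011 after the 26th (30 − 26).
Full months from May 2011 through July 2012 contribute their day counts.
Then 4 days into August 2012.
Total: 4 + 31 + 30 + 31 + 31 + 30 + 31 + 30 + 31 + 31 + 29 + 31 + 30 + 31 + 30 + 31 + 4 = 466.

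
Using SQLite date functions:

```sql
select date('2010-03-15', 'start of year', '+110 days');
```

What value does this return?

2010-04-21

`start of year` rewinds 2010-03-15 to 2010-01-01.
Applying '+110 days' to 2010-01-01: counting 110 days forward gives 2010-04-21.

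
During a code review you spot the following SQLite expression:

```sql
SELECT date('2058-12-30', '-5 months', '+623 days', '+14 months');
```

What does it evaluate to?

2061-06-13

Adding -5 months to 2058-12-30 gives 2058-07-30.
Applying '+623 days' to 2058-07-30: counting 623 days forward gives 2060-04-13.
Adding +14 months to 2060-04-13 gives 2061-06-13.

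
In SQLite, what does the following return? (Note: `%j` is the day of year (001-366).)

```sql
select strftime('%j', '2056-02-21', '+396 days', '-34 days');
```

First apply '+396 days', '-34 days': 2056-02-21 → 2057-02-17.
Day-of-year for 2057-02-17: days since 2057-01-01 inclusive = 48, zero-padded to 048.

048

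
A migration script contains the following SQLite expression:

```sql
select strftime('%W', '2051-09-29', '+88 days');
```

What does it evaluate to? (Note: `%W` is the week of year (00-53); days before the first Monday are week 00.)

First apply '+88 days': 2051-09-29 → 2051-12-26.
2051-12-26 is a Tuesday. SQLite's %W counts Mondays since the year started; the result is 52.

52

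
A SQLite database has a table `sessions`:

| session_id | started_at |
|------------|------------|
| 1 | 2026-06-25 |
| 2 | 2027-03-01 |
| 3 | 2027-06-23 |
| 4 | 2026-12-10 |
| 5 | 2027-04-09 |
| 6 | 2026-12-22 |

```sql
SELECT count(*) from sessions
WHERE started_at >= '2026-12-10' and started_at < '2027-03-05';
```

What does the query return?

3

Rows in [2026-12-10, 2027-03-05): 2027-03-01, 2026-12-10, 2026-12-22 → 3 rows.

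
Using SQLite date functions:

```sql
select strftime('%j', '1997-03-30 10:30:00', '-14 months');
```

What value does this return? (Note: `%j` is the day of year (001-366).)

First apply '-14 months': 1997-03-30 10:30:00 → 1996-01-30 10:30:00.
Day-of-year for 1996-01-30: days since 1996-01-01 inclusive = 30, zero-padded to 030.

030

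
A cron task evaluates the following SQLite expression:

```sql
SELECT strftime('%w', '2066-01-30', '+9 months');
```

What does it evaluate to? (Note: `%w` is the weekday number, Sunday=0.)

6

First apply '+9 months': 2066-01-30 → 2066-10-30.
2066-10-30 is a Saturday; with Sunday=0 that is 6.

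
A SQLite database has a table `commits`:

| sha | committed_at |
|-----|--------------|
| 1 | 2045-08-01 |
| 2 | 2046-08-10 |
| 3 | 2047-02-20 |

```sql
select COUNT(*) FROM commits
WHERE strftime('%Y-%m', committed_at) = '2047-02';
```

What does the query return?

Rows with year-month 2047-02: 2047-02-20 → 1.

1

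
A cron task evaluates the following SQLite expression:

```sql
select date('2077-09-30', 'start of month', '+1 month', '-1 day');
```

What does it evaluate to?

`start of month` rewinds 2077-09-30 to 2077-09-01.
Adding +1 month to 2077-09-01 gives 2077-10-01.
Going back 1 day from 2077-10-01 reaches 2077-09-30 (last day of September, 30 days).

2077-09-30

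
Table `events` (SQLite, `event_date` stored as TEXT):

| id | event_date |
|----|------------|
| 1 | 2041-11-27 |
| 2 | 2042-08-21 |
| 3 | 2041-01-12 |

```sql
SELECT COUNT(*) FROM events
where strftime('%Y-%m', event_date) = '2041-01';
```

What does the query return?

1

Rows with year-month 2041-01: 2041-01-12 → 1.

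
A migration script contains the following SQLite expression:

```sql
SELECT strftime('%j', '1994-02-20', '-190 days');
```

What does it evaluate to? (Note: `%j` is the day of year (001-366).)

226

First apply '-190 days': 1994-02-20 → 1993-08-14.
Day-of-year for 1993-08-14: days since 1993-01-01 inclusive = 226, zero-padded to 226.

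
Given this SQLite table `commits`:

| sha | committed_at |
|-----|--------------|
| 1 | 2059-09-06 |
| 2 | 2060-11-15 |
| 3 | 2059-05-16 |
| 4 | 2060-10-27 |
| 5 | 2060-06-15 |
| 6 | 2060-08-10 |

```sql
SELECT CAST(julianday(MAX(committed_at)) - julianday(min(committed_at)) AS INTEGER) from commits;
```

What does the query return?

MIN = 2059-05-16, MAX = 2060-11-15.
15 days remain in May 2059 after the 16th (31 − 16).
Full months from June 2059 through October 2060 contribute their day counts.
Then 15 days into November 2060.
Total: 15 + 30 + 31 + 31 + 30 + 31 + 30 + 31 + 31 + 29 + 31 + 30 + 31 + 30 + 31 + 31 + 30 + 31 + 15 = 549.

549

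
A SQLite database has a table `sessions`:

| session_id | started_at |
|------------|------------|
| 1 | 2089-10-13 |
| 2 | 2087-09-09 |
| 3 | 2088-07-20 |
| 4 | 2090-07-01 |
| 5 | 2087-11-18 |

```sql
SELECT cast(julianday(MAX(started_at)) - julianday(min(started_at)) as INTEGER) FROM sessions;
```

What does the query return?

MIN = 2087-09-09, MAX = 2090-07-01.
21 days remain in September 2087 after the 9th (30 − 9).
Full months from October 2087 through June 2090 contribute their day counts.
Then 1 day into July 2090.
Total: 21 + 31 + 30 + 31 + 31 + 29 + 31 + 30 + 31 + 30 + 31 + 31 + 30 + 31 + 30 + 31 + 31 + 28 + 31 + 30 + 31 + 30 + 31 + 31 + 30 + 31 + 30 + 31 + 31 + 28 + 31 + 30 + 31 + 30 + 1 = 1026.

1026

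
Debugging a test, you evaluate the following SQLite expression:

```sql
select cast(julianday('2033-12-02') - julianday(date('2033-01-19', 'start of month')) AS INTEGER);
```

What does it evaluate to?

`start of month` rewinds 2033-01-19 to 2033-01-01.
30 days remain in January 2033 after the 1st (31 − 1).
Full months from February 2033 through November 2033 contribute their day counts.
Then 2 days into December 2033.
Total: 30 + 28 + 31 + 30 + 31 + 30 + 31 + 31 + 30 + 31 + 30 + 2 = 335.

335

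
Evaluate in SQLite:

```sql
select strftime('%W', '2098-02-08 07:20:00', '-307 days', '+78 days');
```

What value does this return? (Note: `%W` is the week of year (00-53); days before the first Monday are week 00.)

First apply '-307 days', '+78 days': 2098-02-08 07:20:00 → 2097-06-24 07:20:00.
2097-06-24 is a Monday. SQLite's %W counts Mondays since the year started; the result is 25.

25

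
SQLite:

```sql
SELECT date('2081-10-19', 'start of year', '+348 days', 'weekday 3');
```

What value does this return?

2081-12-17

`start of year` rewinds 2081-10-19 to 2081-01-01.
Applying '+348 days' to 2081-01-01: counting 348 days forward gives 2081-12-15.
`weekday 3` advances to the next Wednesday; 2081-12-15 is a Monday, so it moves forward to 2081-12-17.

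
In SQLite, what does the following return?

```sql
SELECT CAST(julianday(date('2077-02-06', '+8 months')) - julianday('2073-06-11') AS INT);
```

1578

Adding +8 months to 2077-02-06 gives 2077-10-06.
19 days remain in June 2073 after the 11th (30 − 11).
Full months from July 2073 through September 2077 contribute their day counts.
Then 6 days into October 2077.
Total: 19 + 31 + 31 + 30 + 31 + 30 + 31 + 31 + 28 + 31 + 30 + 31 + 30 + 31 + 31 + 30 + 31 + 30 + 31 + 31 + 28 + 31 + 30 + 31 + 30 + 31 + 31 + 30 + 31 + 30 + 31 + 31 + 29 + 31 + 30 + 31 + 30 + 31 + 31 + 30 + 31 + 30 + 31 + 31 + 28 + 31 + 30 + 31 + 30 + 31 + 31 + 30 + 6 = 1578.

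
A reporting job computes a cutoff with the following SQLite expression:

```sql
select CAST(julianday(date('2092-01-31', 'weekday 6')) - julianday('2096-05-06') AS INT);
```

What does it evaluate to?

`weekday 6` advances to the next Saturday; 2092-01-31 is a Thursday, so it moves forward to 2092-02-02.
27 days remain in February 2092 after the 2nd (29 − 2).
Full months from March 2092 through April 2096 contribute their day counts.
Then 6 days into May 2096.
Total: 27 + 31 + 30 + 31 + 30 + 31 + 31 + 30 + 31 + 30 + 31 + 31 + 28 + 31 + 30 + 31 + 30 + 31 + 31 + 30 + 31 + 30 + 31 + 31 + 28 + 31 + 30 + 31 + 30 + 31 + 31 + 30 + 31 + 30 + 31 + 31 + 28 + 31 + 30 + 31 + 30 + 31 + 31 + 30 + 31 + 30 + 31 + 31 + 29 + 31 + 30 + 6 = 1555.
The subtraction is earlier − later, so the result is −1555 → -1555.

-1555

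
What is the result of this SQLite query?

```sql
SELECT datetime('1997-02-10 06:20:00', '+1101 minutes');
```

1997-02-11 00:41:00

1101 minutes = 18h 21m; +1101 minutes from 1997-02-10 06:20:00 is 1997-02-11 00:41:00 (crosses midnight).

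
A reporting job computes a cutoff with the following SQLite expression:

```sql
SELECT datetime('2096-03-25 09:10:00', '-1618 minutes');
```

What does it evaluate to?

2096-03-24 06:12:00

1618 minutes = 26h 58m; -1618 minutes from 2096-03-25 09:10:00 is 2096-03-24 06:12:00 (crosses midnight).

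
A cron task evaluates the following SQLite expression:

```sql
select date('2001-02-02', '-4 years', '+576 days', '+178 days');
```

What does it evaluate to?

Adding -4 years to 2001-02-02 gives 1997-02-02.
Applying '+576 days' to 1997-02-02: counting 576 days forward gives 1998-09-01.
Applying '+178 days' to 1998-09-01: counting 178 days forward gives 1999-02-26.

1999-02-26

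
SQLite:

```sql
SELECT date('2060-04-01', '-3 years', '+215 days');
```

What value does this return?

2057-11-02

Adding -3 years to 2060-04-01 gives 2057-04-01.
Applying '+215 days' to 2057-04-01: counting 215 days forward gives 2057-11-02.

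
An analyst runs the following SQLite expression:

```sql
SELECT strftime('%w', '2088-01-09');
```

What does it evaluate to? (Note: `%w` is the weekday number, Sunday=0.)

5

2088-01-09 is a Friday; with Sunday=0 that is 5.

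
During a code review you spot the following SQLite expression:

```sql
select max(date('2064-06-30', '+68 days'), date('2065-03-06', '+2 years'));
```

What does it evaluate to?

date('2064-06-30', '+68 days') → 2064-09-06.
date('2065-03-06', '+2 years') → 2067-03-06.
Later of the two is 2067-03-06.

2067-03-06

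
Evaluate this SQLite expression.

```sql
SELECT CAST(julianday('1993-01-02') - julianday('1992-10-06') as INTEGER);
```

25 days remain in October 1992 after the 6th (31 − 6).
November 1992: 30 days.
December 1992: 31 days.
Then 2 days into January 1993.
Total: 25 + 30 + 31 + 2 = 88.

88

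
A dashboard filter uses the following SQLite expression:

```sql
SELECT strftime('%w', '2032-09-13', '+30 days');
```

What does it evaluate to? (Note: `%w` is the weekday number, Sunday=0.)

First apply '+30 days': 2032-09-13 → 2032-10-13.
2032-10-13 is a Wednesday; with Sunday=0 that is 3.

3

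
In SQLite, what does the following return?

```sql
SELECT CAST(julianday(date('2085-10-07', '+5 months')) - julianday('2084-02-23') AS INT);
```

743

Adding +5 months to 2085-10-07 gives 2086-03-07.
6 days remain in February 2084 after the 23rd (29 − 23).
Full months from March 2084 through February 2086 contribute their day counts.
Then 7 days into March 2086.
Total: 6 + 31 + 30 + 31 + 30 + 31 + 31 + 30 + 31 + 30 + 31 + 31 + 28 + 31 + 30 + 31 + 30 + 31 + 31 + 30 + 31 + 30 + 31 + 31 + 28 + 7 = 743.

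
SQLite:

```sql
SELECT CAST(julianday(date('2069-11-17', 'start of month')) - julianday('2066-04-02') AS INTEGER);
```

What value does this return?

1309

`start of month` rewinds 2069-11-17 to 2069-11-01.
28 days remain in April 2066 after the 2nd (30 − 2).
Full months from May 2066 through October 2069 contribute their day counts.
Then 1 day into November 2069.
Total: 28 + 31 + 30 + 31 + 31 + 30 + 31 + 30 + 31 + 31 + 28 + 31 + 30 + 31 + 30 + 31 + 31 + 30 + 31 + 30 + 31 + 31 + 29 + 31 + 30 + 31 + 30 + 31 + 31 + 30 + 31 + 30 + 31 + 31 + 28 + 31 + 30 + 31 + 30 + 31 + 31 + 30 + 31 + 1 = 1309.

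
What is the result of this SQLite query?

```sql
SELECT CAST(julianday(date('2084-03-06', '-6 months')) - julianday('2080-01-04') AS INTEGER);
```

Adding -6 months to 2084-03-06 gives 2083-09-06.
27 days remain in January 2080 after the 4th (31 − 4).
Full months from February 2080 through August 2083 contribute their day counts.
Then 6 days into September 2083.
Total: 27 + 29 + 31 + 30 + 31 + 30 + 31 + 31 + 30 + 31 + 30 + 31 + 31 + 28 + 31 + 30 + 31 + 30 + 31 + 31 + 30 + 31 + 30 + 31 + 31 + 28 + 31 + 30 + 31 + 30 + 31 + 31 + 30 + 31 + 30 + 31 + 31 + 28 + 31 + 30 + 31 + 30 + 31 + 31 + 6 = 1341.

1341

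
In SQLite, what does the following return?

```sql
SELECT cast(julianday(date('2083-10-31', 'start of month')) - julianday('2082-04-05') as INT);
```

`start of month` rewinds 2083-10-31 to 2083-10-01.
25 days remain in April 2082 after the 5th (30 − 5).
Full months from May 2082 through September 2083 contribute their day counts.
Then 1 day into October 2083.
Total: 25 + 31 + 30 + 31 + 31 + 30 + 31 + 30 + 31 + 31 + 28 + 31 + 30 + 31 + 30 + 31 + 31 + 30 + 1 = 544.

544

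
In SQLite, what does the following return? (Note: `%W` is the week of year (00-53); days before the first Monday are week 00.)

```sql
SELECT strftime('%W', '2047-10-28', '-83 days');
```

First apply '-83 days': 2047-10-28 → 2047-08-06.
2047-08-06 is a Tuesday. SQLite's %W counts Mondays since the year started; the result is 31.

31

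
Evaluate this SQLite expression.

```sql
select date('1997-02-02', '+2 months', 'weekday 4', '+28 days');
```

Adding +2 months to 1997-02-02 gives 1997-04-02.
`weekday 4` advances to the next Thursday; 1997-04-02 is a Wednesday, so it moves forward to 1997-04-03.
April 1997 has 30 days; 27 remain after the 3rd, so 28 days reach 1997-05-01.

1997-05-01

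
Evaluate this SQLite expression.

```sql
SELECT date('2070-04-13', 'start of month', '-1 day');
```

`start of month` rewinds 2070-04-13 to 2070-04-01.
Going back 1 day from 2070-04-01 reaches 2070-03-31 (last day of March, 31 days).

2070-03-31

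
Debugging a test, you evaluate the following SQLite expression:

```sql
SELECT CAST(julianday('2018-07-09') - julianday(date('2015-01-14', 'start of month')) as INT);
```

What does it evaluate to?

`start of month` rewinds 2015-01-14 to 2015-01-01.
30 days remain in January 2015 after the 1st (31 − 1).
Full months from February 2015 through June 2018 contribute their day counts.
Then 9 days into July 2018.
Total: 30 + 28 + 31 + 30 + 31 + 30 + 31 + 31 + 30 + 31 + 30 + 31 + 31 + 29 + 31 + 30 + 31 + 30 + 31 + 31 + 30 + 31 + 30 + 31 + 31 + 28 + 31 + 30 + 31 + 30 + 31 + 31 + 30 + 31 + 30 + 31 + 31 + 28 + 31 + 30 + 31 + 30 + 9 = 1285.

1285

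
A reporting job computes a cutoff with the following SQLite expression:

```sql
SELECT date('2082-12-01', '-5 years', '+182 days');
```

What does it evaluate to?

Adding -5 years to 2082-12-01 gives 2077-12-01.
Applying '+182 days' to 2077-12-01: counting 182 days forward gives 2078-06-01.

2078-06-01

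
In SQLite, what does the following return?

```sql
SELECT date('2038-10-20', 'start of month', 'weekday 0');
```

2038-10-03

`start of month` rewinds 2038-10-20 to 2038-10-01.
`weekday 0` advances to the next Sunday; 2038-10-01 is a Friday, so it moves forward to 2038-10-03.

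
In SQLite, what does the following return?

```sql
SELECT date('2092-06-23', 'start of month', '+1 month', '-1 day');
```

`start of month` rewinds 2092-06-23 to 2092-06-01.
Adding +1 month to 2092-06-01 gives 2092-07-01.
Going back 1 day from 2092-07-01 reaches 2092-06-30 (last day of June, 30 days).

2092-06-30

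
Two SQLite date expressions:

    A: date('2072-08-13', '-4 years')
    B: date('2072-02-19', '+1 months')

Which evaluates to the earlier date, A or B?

A

A = 2068-08-13.
B = 2072-03-19.
A is earlier.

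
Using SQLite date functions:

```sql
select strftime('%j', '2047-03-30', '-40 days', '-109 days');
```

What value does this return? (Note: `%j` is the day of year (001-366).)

305

First apply '-40 days', '-109 days': 2047-03-30 → 2046-11-01.
Day-of-year for 2046-11-01: days since 2046-01-01 inclusive = 305, zero-padded to 305.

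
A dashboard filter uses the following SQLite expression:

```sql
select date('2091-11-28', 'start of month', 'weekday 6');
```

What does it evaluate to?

2091-11-03

`start of month` rewinds 2091-11-28 to 2091-11-01.
`weekday 6` advances to the next Saturday; 2091-11-01 is a Thursday, so it moves forward to 2091-11-03.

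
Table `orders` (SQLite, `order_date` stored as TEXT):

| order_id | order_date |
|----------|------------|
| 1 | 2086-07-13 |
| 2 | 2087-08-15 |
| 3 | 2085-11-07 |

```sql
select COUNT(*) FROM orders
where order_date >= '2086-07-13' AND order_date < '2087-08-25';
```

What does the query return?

2

Rows in [2086-07-13, 2087-08-25): 2086-07-13, 2087-08-15 → 2 rows.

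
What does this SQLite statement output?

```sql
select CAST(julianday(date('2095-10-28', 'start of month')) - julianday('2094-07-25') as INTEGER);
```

433

`start of month` rewinds 2095-10-28 to 2095-10-01.
6 days remain in July 2094 after the 25th (31 − 25).
Full months from August 2094 through September 2095 contribute their day counts.
Then 1 day into October 2095.
Total: 6 + 31 + 30 + 31 + 30 + 31 + 31 + 28 + 31 + 30 + 31 + 30 + 31 + 31 + 30 + 1 = 433.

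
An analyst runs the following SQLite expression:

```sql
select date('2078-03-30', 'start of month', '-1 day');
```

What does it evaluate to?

2078-02-28

`start of month` rewinds 2078-03-30 to 2078-03-01.
Going back 1 day from 2078-03-01 reaches 2078-02-28 (last day of February, 28 days).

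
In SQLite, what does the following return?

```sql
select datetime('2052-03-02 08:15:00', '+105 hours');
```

+105 hours from 2052-03-02 08:15:00 is 2052-03-06 17:15:00 (crosses midnight).

2052-03-06 17:15:00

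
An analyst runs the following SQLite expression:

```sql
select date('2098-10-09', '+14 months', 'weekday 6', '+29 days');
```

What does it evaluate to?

Adding +14 months to 2098-10-09 gives 2099-12-09.
`weekday 6` advances to the next Saturday; 2099-12-09 is a Wednesday, so it moves forward to 2099-12-12.
December 2099 has 31 days; 19 remain after the 12th, so 20 days reach 2100-01-01.
Advancing 9 more days within January lands on 2100-01-10.

2100-01-10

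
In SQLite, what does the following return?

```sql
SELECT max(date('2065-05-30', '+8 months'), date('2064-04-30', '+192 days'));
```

date('2065-05-30', '+8 months') → 2066-01-30.
date('2064-04-30', '+192 days') → 2064-11-08.
Later of the two is 2066-01-30.

2066-01-30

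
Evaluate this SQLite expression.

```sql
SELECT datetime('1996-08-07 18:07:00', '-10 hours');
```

-10 hours from 1996-08-07 18:07:00 is 1996-08-07 08:07:00.

1996-08-07 08:07:00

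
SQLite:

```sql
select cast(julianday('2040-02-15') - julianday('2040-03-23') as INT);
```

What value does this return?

-37

14 days remain in February 2040 after the 15th (29 − 15).
Then 23 days into March 2040.
Total: 14 + 23 = 37.
The subtraction is earlier − later, so the result is −37 → -37.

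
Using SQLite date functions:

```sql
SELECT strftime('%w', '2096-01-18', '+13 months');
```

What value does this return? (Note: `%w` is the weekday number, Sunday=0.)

1

First apply '+13 months': 2096-01-18 → 2097-02-18.
2097-02-18 is a Monday; with Sunday=0 that is 1.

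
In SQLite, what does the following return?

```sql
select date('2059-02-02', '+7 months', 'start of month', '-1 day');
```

Adding +7 months to 2059-02-02 gives 2059-09-02.
`start of month` rewinds 2059-09-02 to 2059-09-01.
Going back 1 day from 2059-09-01 reaches 2059-08-31 (last day of August, 31 days).

2059-08-31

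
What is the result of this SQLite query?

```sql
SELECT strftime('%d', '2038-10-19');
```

19

`%d` extracts the 2-digit day of month: 19.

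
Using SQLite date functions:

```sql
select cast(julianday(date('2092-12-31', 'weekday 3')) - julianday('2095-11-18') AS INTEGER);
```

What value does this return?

`weekday 3` advances to the next Wednesday; 2092-12-31 is already a Wednesday, so it stays at 2092-12-31.
0 days remain in December 2092 after the 31st (31 − 31).
Full months from January 2093 through October 2095 contribute their day counts.
Then 18 days into November 2095.
Total: 0 + 31 + 28 + 31 + 30 + 31 + 30 + 31 + 31 + 30 + 31 + 30 + 31 + 31 + 28 + 31 + 30 + 31 + 30 + 31 + 31 + 30 + 31 + 30 + 31 + 31 + 28 + 31 + 30 + 31 + 30 + 31 + 31 + 30 + 31 + 18 = 1052.
The subtraction is earlier − later, so the result is −1052 → -1052.

-1052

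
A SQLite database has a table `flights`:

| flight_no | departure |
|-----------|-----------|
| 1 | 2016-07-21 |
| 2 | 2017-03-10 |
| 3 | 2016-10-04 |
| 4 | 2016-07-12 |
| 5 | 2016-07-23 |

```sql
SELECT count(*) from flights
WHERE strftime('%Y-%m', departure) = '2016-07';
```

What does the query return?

Rows with year-month 2016-07: 2016-07-21, 2016-07-12, 2016-07-23 → 3.

3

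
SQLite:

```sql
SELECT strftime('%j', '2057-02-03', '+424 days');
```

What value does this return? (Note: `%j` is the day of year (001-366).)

093

First apply '+424 days': 2057-02-03 → 2058-04-03.
Day-of-year for 2058-04-03: days since 2058-01-01 inclusive = 93, zero-padded to 093.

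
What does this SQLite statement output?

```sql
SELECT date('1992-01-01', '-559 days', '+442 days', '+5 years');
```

1996-09-06

Applying '-559 days' to 1992-01-01: counting 559 days back gives 1990-06-21.
Applying '+442 days' to 1990-06-21: counting 442 days forward gives 1991-09-06.
Adding +5 years to 1991-09-06 gives 1996-09-06.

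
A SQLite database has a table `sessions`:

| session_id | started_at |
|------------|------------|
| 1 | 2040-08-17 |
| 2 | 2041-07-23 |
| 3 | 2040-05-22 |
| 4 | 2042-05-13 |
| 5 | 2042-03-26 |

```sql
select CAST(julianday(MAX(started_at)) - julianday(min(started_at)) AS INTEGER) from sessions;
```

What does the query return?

721

MIN = 2040-05-22, MAX = 2042-05-13.
9 days remain in May 2040 after the 22nd (31 − 22).
Full months from June 2040 through April 2042 contribute their day counts.
Then 13 days into May 2042.
Total: 9 + 30 + 31 + 31 + 30 + 31 + 30 + 31 + 31 + 28 + 31 + 30 + 31 + 30 + 31 + 31 + 30 + 31 + 30 + 31 + 31 + 28 + 31 + 30 + 13 = 721.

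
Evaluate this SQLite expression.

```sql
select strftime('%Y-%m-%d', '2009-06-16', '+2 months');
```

First apply '+2 months': 2009-06-16 → 2009-08-16.
`%Y-%m-%d` extracts the ISO date: 2009-08-16.

2009-08-16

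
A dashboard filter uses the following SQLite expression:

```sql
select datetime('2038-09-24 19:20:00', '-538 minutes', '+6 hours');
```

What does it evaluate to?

538 minutes = 8h 58m; -538 minutes from 2038-09-24 19:20:00 is 2038-09-24 10:22:00.
+6 hours from 2038-09-24 10:22:00 is 2038-09-24 16:22:00.

2038-09-24 16:22:00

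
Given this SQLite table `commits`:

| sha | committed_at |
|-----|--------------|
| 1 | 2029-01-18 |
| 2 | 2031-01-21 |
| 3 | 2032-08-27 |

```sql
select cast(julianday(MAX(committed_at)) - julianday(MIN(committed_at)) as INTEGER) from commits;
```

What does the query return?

1317

MIN = 2029-01-18, MAX = 2032-08-27.
13 days remain in January 2029 after the 18th (31 − 18).
Full months from February 2029 through July 2032 contribute their day counts.
Then 27 days into August 2032.
Total: 13 + 28 + 31 + 30 + 31 + 30 + 31 + 31 + 30 + 31 + 30 + 31 + 31 + 28 + 31 + 30 + 31 + 30 + 31 + 31 + 30 + 31 + 30 + 31 + 31 + 28 + 31 + 30 + 31 + 30 + 31 + 31 + 30 + 31 + 30 + 31 + 31 + 29 + 31 + 30 + 31 + 30 + 31 + 27 = 1317.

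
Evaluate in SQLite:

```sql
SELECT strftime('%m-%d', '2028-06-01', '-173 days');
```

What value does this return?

12-11

First apply '-173 days': 2028-06-01 → 2027-12-11.
`%m-%d` extracts the month-day: 12-11.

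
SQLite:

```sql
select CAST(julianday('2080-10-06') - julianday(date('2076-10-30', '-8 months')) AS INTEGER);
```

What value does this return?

1680

Adding -8 months to 2076-10-30 targets 2076-02-30. February 2076 has only 29 days, so SQLite normalizes the 1-day overflow forward to 2076-03-01.
30 days remain in March 2076 after the 1st (31 − 1).
Full months from April 2076 through September 2080 contribute their day counts.
Then 6 days into October 2080.
Total: 30 + 30 + 31 + 30 + 31 + 31 + 30 + 31 + 30 + 31 + 31 + 28 + 31 + 30 + 31 + 30 + 31 + 31 + 30 + 31 + 30 + 31 + 31 + 28 + 31 + 30 + 31 + 30 + 31 + 31 + 30 + 31 + 30 + 31 + 31 + 28 + 31 + 30 + 31 + 30 + 31 + 31 + 30 + 31 + 30 + 31 + 31 + 29 + 31 + 30 + 31 + 30 + 31 + 31 + 30 + 6 = 1680.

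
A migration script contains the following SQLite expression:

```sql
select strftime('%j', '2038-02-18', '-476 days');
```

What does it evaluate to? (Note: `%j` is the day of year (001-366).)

First apply '-476 days': 2038-02-18 → 2036-10-30.
Day-of-year for 2036-10-30: days since 2036-01-01 inclusive = 304, zero-padded to 304.

304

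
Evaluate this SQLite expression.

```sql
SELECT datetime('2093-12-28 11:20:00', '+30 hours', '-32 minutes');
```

+30 hours from 2093-12-28 11:20:00 is 2093-12-29 17:20:00 (crosses midnight).
-32 minutes from 2093-12-29 17:20:00 is 2093-12-29 16:48:00.

2093-12-29 16:48:00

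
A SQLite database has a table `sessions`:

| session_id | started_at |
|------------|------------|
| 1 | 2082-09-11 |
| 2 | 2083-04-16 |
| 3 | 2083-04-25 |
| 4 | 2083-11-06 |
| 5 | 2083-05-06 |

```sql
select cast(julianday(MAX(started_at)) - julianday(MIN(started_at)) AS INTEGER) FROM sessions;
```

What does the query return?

421

MIN = 2082-09-11, MAX = 2083-11-06.
19 days remain in September 2082 after the 11th (30 − 11).
Full months from October 2082 through October 2083 contribute their day counts.
Then 6 days into November 2083.
Total: 19 + 31 + 30 + 31 + 31 + 28 + 31 + 30 + 31 + 30 + 31 + 31 + 30 + 31 + 6 = 421.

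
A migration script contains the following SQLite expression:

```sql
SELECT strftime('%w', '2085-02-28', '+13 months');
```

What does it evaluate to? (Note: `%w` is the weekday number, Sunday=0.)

First apply '+13 months': 2085-02-28 → 2086-03-28.
2086-03-28 is a Thursday; with Sunday=0 that is 4.

4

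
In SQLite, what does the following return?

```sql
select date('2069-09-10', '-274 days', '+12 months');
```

2069-12-10

Applying '-274 days' to 2069-09-10: counting 274 days back gives 2068-12-10.
Adding +12 months to 2068-12-10 gives 2069-12-10.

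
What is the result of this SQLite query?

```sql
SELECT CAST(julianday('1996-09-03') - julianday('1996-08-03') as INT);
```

31

28 days remain in August 1996 after the 3rd (31 − 3).
Then 3 days into September 1996.
Total: 28 + 3 = 31.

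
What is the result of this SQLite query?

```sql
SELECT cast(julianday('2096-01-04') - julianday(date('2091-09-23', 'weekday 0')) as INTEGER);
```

`weekday 0` advances to the next Sunday; 2091-09-23 is already a Sunday, so it stays at 2091-09-23.
7 days remain in September 2091 after the 23rd (30 − 23).
Full months from October 2091 through December 2095 contribute their day counts.
Then 4 days into January 2096.
Total: 7 + 31 + 30 + 31 + 31 + 29 + 31 + 30 + 31 + 30 + 31 + 31 + 30 + 31 + 30 + 31 + 31 + 28 + 31 + 30 + 31 + 30 + 31 + 31 + 30 + 31 + 30 + 31 + 31 + 28 + 31 + 30 + 31 + 30 + 31 + 31 + 30 + 31 + 30 + 31 + 31 + 28 + 31 + 30 + 31 + 30 + 31 + 31 + 30 + 31 + 30 + 31 + 4 = 1564.

1564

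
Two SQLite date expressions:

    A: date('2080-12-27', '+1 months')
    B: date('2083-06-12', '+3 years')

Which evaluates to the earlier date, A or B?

A

A = 2081-01-27.
B = 2086-06-12.
A is earlier.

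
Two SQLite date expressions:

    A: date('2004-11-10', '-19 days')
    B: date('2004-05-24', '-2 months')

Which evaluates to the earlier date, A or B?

A = 2004-10-22.
B = 2004-03-24.
B is earlier.

B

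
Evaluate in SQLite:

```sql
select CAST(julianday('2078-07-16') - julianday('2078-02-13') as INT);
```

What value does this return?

15 days remain in February 2078 after the 13th (28 − 13).
March 2078: 31 days.
April 2078: 30 days.
May 2078: 31 days.
June 2078: 30 days.
Then 16 days into July 2078.
Total: 15 + 31 + 30 + 31 + 30 + 16 = 153.

153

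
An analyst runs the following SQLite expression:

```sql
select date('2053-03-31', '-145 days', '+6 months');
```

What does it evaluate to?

2053-05-06

Applying '-145 days' to 2053-03-31: counting 145 days back gives 2052-11-06.
Adding +6 months to 2052-11-06 gives 2053-05-06.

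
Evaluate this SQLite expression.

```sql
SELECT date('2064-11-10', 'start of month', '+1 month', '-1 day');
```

2064-11-30

`start of month` rewinds 2064-11-10 to 2064-11-01.
Adding +1 month to 2064-11-01 gives 2064-12-01.
Going back 1 day from 2064-12-01 reaches 2064-11-30 (last day of November, 30 days).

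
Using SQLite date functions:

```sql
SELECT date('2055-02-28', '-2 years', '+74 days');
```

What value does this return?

Adding -2 years to 2055-02-28 gives 2053-02-28.
Applying '+74 days' to 2053-02-28: counting 74 days forward gives 2053-05-13.

2053-05-13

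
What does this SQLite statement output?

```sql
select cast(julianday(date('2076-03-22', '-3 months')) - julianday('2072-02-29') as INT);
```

1392

Adding -3 months to 2076-03-22 gives 2075-12-22.
0 days remain in February 2072 after the 29th (29 − 29).
Full months from March 2072 through November 2075 contribute their day counts.
Then 22 days into December 2075.
Total: 0 + 31 + 30 + 31 + 30 + 31 + 31 + 30 + 31 + 30 + 31 + 31 + 28 + 31 + 30 + 31 + 30 + 31 + 31 + 30 + 31 + 30 + 31 + 31 + 28 + 31 + 30 + 31 + 30 + 31 + 31 + 30 + 31 + 30 + 31 + 31 + 28 + 31 + 30 + 31 + 30 + 31 + 31 + 30 + 31 + 30 + 22 = 1392.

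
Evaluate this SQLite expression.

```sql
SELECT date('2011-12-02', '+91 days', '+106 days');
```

2012-06-16

Applying '+91 days' to 2011-12-02: counting 91 days forward gives 2012-03-02.
Applying '+106 days' to 2012-03-02: counting 106 days forward gives 2012-06-16.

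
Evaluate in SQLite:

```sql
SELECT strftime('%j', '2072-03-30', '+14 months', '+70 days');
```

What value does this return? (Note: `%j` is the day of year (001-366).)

220

First apply '+14 months', '+70 days': 2072-03-30 → 2073-08-08.
Day-of-year for 2073-08-08: days since 2073-01-01 inclusive = 220, zero-padded to 220.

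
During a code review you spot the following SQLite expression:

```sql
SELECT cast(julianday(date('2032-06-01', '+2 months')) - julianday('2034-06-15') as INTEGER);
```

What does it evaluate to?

-683

Adding +2 months to 2032-06-01 gives 2032-08-01.
30 days remain in August 2032 after the 1st (31 − 1).
Full months from September 2032 through May 2034 contribute their day counts.
Then 15 days into June 2034.
Total: 30 + 30 + 31 + 30 + 31 + 31 + 28 + 31 + 30 + 31 + 30 + 31 + 31 + 30 + 31 + 30 + 31 + 31 + 28 + 31 + 30 + 31 + 15 = 683.
The subtraction is earlier − later, so the result is −683 → -683.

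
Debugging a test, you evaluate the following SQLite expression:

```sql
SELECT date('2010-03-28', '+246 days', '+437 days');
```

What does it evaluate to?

Applying '+246 days' to 2010-03-28: counting 246 days forward gives 2010-11-29.
Applying '+437 days' to 2010-11-29: counting 437 days forward gives 2012-02-09.

2012-02-09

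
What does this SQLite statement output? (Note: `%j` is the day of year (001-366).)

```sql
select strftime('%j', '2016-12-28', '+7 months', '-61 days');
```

148

First apply '+7 months', '-61 days': 2016-12-28 → 2017-05-28.
Day-of-year for 2017-05-28: days since 2017-01-01 inclusive = 148, zero-padded to 148.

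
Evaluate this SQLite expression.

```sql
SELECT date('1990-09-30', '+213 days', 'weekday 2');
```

1991-05-07

Applying '+213 days' to 1990-09-30: counting 213 days forward gives 1991-05-01.
`weekday 2` advances to the next Tuesday; 1991-05-01 is a Wednesday, so it moves forward to 1991-05-07.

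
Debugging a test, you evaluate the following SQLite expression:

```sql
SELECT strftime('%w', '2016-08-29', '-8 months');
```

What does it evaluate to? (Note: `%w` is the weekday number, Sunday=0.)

First apply '-8 months': 2016-08-29 → 2015-12-29.
2015-12-29 is a Tuesday; with Sunday=0 that is 2.

2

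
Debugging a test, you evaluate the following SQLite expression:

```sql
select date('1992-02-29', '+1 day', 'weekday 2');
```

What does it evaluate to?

1992-03-03

February 1992 has 29 days; 0 remain after the 29th, so 1 days reach 1992-03-01.
`weekday 2` advances to the next Tuesday; 1992-03-01 is a Sunday, so it moves forward to 1992-03-03.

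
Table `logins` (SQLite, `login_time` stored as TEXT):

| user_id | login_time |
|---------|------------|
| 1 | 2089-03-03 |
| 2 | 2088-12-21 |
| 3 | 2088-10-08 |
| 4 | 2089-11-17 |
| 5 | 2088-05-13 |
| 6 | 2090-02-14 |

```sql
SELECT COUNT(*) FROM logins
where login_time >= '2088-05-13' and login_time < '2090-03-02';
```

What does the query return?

Rows in [2088-05-13, 2090-03-02): 2089-03-03, 2088-12-21, 2088-10-08, 2089-11-17, 2088-05-13, 2090-02-14 → 6 rows.

6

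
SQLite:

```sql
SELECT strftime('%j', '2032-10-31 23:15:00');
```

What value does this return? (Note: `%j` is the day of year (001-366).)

305

Day-of-year for 2032-10-31: days since 2032-01-01 inclusive = 305, zero-padded to 305.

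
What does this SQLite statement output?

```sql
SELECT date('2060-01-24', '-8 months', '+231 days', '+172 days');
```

2060-06-30

Adding -8 months to 2060-01-24 gives 2059-05-24.
Applying '+231 days' to 2059-05-24: counting 231 days forward gives 2060-01-10.
Applying '+172 days' to 2060-01-10: counting 172 days forward gives 2060-06-30.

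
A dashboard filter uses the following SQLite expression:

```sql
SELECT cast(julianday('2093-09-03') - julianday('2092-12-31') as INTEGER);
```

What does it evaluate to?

246

0 days remain in December 2092 after the 31st (31 − 31).
Full months from January 2093 through August 2093 contribute their day counts.
Then 3 days into September 2093.
Total: 0 + 31 + 28 + 31 + 30 + 31 + 30 + 31 + 31 + 3 = 246.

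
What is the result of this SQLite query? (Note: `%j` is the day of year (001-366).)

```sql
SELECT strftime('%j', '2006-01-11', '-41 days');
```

335

First apply '-41 days': 2006-01-11 → 2005-12-01.
Day-of-year for 2005-12-01: days since 2005-01-01 inclusive = 335, zero-padded to 335.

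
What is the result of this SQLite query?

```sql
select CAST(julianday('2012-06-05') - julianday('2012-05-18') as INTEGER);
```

18

13 days remain in May 2012 after the 18th (31 − 18).
Then 5 days into June 2012.
Total: 13 + 5 = 18.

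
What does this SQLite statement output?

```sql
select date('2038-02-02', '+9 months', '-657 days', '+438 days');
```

Adding +9 months to 2038-02-02 gives 2038-11-02.
Applying '-657 days' to 2038-11-02: counting 657 days back gives 2037-01-14.
Applying '+438 days' to 2037-01-14: counting 438 days forward gives 2038-03-28.

2038-03-28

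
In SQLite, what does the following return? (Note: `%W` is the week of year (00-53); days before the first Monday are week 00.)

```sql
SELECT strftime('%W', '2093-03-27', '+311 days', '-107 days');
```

First apply '+311 days', '-107 days': 2093-03-27 → 2093-10-17.
2093-10-17 is a Saturday. SQLite's %W counts Mondays since the year started; the result is 41.

41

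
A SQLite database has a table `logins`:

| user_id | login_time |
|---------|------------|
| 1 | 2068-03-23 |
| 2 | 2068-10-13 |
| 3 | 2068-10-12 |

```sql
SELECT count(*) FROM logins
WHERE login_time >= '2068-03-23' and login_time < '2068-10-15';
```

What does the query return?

Rows in [2068-03-23, 2068-10-15): 2068-03-23, 2068-10-13, 2068-10-12 → 3 rows.

3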